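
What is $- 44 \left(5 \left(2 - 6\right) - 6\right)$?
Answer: $1144$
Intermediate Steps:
$- 44 \left(5 \left(2 - 6\right) - 6\right) = - 44 \left(5 \left(-4\right) - 6\right) = - 44 \left(-20 - 6\right) = \left(-44\right) \left(-26\right) = 1144$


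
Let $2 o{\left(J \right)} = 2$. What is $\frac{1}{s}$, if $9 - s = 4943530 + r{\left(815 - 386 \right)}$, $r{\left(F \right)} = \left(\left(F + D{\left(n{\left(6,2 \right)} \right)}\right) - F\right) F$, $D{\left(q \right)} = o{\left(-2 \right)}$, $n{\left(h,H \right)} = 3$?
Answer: $- \frac{1}{4943950} \approx -2.0227 \cdot 10^{-7}$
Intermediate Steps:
$o{\left(J \right)} = 1$ ($o{\left(J \right)} = \frac{1}{2} \cdot 2 = 1$)
$D{\left(q \right)} = 1$
$r{\left(F \right)} = F$ ($r{\left(F \right)} = \left(\left(F + 1\right) - F\right) F = \left(\left(1 + F\right) - F\right) F = 1 F = F$)
$s = -4943950$ ($s = 9 - \left(4943530 + \left(815 - 386\right)\right) = 9 - \left(4943530 + 429\right) = 9 - 4943959 = -4943950$)
$\frac{1}{s} = \frac{1}{-4943950} = - \frac{1}{4943950}$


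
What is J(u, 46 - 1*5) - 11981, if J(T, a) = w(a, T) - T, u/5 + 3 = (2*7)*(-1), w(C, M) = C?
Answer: -11855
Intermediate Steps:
u = -85 (u = -15 + 5*((2*7)*(-1)) = -15 + 5*(14*(-1)) = -15 + 5*(-14) = -15 - 70 = -85)
J(T, a) = a - T
J(u, 46 - 1*5) - 11981 = ((46 - 1*5) - 1*(-85)) - 11981 = ((46 - 5) + 85) - 11981 = (41 + 85) - 11981 = 126 - 11981 = -11855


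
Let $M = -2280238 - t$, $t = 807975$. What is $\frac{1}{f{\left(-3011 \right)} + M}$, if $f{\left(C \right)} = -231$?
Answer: $- \frac{1}{3088444} \approx -3.2379 \cdot 10^{-7}$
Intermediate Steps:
$M = -3088213$ ($M = -2280238 - 807975 = -3088213$)
$\frac{1}{f{\left(-3011 \right)} + M} = \frac{1}{-231 - 3088213} = \frac{1}{-3088444} = - \frac{1}{3088444}$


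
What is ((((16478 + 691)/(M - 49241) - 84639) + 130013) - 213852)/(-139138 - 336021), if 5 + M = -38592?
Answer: 14798787733/41737016242 ≈ 0.35457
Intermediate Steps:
M = -38597 (M = -5 - 38592 = -38597)
((((16478 + 691)/(M - 49241) - 84639) + 130013) - 213852)/(-139138 - 336021) = ((((16478 + 691)/(-38597 - 49241) - 84639) + 130013) - 213852)/(-139138 - 336021) = (((17169/(-87838) - 84639) + 130013) - 213852)/(-475159) = (((17169*(-1/87838) - 84639) + 130013) - 213852)*(-1/475159) = (((-17169/87838 - 84639) + 130013) - 213852)*(-1/475159) = ((-7434537651/87838 + 130013) - 213852)*(-1/475159) = (3985544243/87838 - 213852)*(-1/475159) = -14798787733/87838*(-1/475159) = 14798787733/41737016242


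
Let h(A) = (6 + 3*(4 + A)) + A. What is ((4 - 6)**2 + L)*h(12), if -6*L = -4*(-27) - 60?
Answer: -264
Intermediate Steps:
h(A) = 18 + 4*A (h(A) = (6 + (12 + 3*A)) + A = (18 + 3*A) + A = 18 + 4*A)
L = -8 (L = -(-4*(-27) - 60)/6 = -(108 - 60)/6 = -1/6*48 = -8)
((4 - 6)**2 + L)*h(12) = ((4 - 6)**2 - 8)*(18 + 4*12) = ((-2)**2 - 8)*(18 + 48) = (4 - 8)*66 = -4*66 = -264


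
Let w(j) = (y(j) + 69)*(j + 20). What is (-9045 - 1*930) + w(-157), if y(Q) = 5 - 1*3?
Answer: -19702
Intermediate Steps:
y(Q) = 2 (y(Q) = 5 - 3 = 2)
w(j) = 1420 + 71*j (w(j) = (2 + 69)*(j + 20) = 71*(20 + j) = 1420 + 71*j)
(-9045 - 1*930) + w(-157) = (-9045 - 1*930) + (1420 + 71*(-157)) = (-9045 - 930) + (1420 - 11147) = -9975 - 9727 = -19702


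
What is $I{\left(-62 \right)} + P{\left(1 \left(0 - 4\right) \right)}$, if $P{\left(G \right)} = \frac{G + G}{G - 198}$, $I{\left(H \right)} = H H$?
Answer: $\frac{388248}{101} \approx 3844.0$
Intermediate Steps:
$I{\left(H \right)} = H^{2}$
$P{\left(G \right)} = \frac{2 G}{-198 + G}$
$I{\left(-62 \right)} + P{\left(1 \left(0 - 4\right) \right)} = \left(-62\right)^{2} + \frac{2 \cdot 1 \left(0 - 4\right)}{-198 + 1 \left(0 - 4\right)} = 3844 + \frac{2 \cdot 1 \left(-4\right)}{-198 + 1 \left(-4\right)} = 3844 + 2 \left(-4\right) \frac{1}{-198 - 4} = 3844 + 2 \left(-4\right) \frac{1}{-202} = 3844 + 2 \left(-4\right) \left(- \frac{1}{202}\right) = 3844 + \frac{4}{101} = \frac{388248}{101}$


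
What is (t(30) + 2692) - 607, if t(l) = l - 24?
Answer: 2091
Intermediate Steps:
t(l) = -24 + l
(t(30) + 2692) - 607 = ((-24 + 30) + 2692) - 607 = (6 + 2692) - 607 = 2698 - 607 = 2091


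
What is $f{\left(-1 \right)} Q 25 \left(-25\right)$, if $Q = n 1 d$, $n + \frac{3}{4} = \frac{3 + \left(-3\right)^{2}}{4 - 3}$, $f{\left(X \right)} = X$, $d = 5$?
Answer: $\frac{140625}{4} \approx 35156.0$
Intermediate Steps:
$n = \frac{45}{4}$ ($n = - \frac{3}{4} + \frac{3 + \left(-3\right)^{2}}{4 - 3} = - \frac{3}{4} + \frac{3 + 9}{1} = - \frac{3}{4} + 12 \cdot 1 = - \frac{3}{4} + 12 = \frac{45}{4} \approx 11.25$)
$Q = \frac{225}{4}$ ($Q = \frac{45}{4} \cdot 1 \cdot 5 = \frac{45}{4} \cdot 5 = \frac{225}{4} \approx 56.25$)
$f{\left(-1 \right)} Q 25 \left(-25\right) = \left(-1\right) \frac{225}{4} \cdot 25 \left(-25\right) = \left(- \frac{225}{4}\right) 25 \left(-25\right) = \left(- \frac{5625}{4}\right) \left(-25\right) = \frac{140625}{4}$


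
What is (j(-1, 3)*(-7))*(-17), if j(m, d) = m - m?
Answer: 0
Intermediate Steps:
j(m, d) = 0
(j(-1, 3)*(-7))*(-17) = (0*(-7))*(-17) = 0*(-17) = 0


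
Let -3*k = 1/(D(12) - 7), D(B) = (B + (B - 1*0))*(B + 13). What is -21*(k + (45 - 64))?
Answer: 236614/593 ≈ 399.01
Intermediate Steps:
D(B) = 2*B*(13 + B) (D(B) = (B + (B + 0))*(13 + B) = (B + B)*(13 + B) = (2*B)*(13 + B) = 2*B*(13 + B))
k = -1/1779 (k = -1/(3*(2*12*(13 + 12) - 7)) = -1/(3*(2*12*25 - 7)) = -1/(3*(600 - 7)) = -⅓/593 = -⅓*1/593 = -1/1779 ≈ -0.00056211)
-21*(k + (45 - 64)) = -21*(-1/1779 + (45 - 64)) = -21*(-1/1779 - 19) = -21*(-33802/1779) = 236614/593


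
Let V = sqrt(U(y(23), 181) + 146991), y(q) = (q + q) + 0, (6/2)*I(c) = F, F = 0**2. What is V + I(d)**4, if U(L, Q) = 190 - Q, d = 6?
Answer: 70*sqrt(30) ≈ 383.41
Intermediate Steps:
F = 0
I(c) = 0 (I(c) = (1/3)*0 = 0)
y(q) = 2*q (y(q) = 2*q + 0 = 2*q)
V = 70*sqrt(30) (V = sqrt((190 - 1*181) + 146991) = sqrt((190 - 181) + 146991) = sqrt(9 + 146991) = sqrt(147000) = 70*sqrt(30) ≈ 383.41)
V + I(d)**4 = 70*sqrt(30) + 0**4 = 70*sqrt(30) + 0 = 70*sqrt(30)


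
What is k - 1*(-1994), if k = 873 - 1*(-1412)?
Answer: 4279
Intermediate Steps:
k = 2285 (k = 873 + 1412 = 2285)
k - 1*(-1994) = 2285 - 1*(-1994) = 2285 + 1994 = 4279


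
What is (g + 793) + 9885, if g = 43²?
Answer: 12527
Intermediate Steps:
g = 1849
(g + 793) + 9885 = (1849 + 793) + 9885 = 2642 + 9885 = 12527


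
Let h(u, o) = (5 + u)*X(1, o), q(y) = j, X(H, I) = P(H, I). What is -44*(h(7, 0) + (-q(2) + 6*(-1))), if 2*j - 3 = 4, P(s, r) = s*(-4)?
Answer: 2530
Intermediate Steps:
P(s, r) = -4*s
j = 7/2 (j = 3/2 + (1/2)*4 = 3/2 + 2 = 7/2 ≈ 3.5000)
X(H, I) = -4*H
q(y) = 7/2
h(u, o) = -20 - 4*u (h(u, o) = (5 + u)*(-4*1) = (5 + u)*(-4) = -20 - 4*u)
-44*(h(7, 0) + (-q(2) + 6*(-1))) = -44*((-20 - 4*7) + (-1*7/2 + 6*(-1))) = -44*((-20 - 28) + (-7/2 - 6)) = -44*(-48 - 19/2) = -44*(-115/2) = 2530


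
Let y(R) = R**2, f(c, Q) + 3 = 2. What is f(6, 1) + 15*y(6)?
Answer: 539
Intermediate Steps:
f(c, Q) = -1 (f(c, Q) = -3 + 2 = -1)
f(6, 1) + 15*y(6) = -1 + 15*6**2 = -1 + 15*36 = -1 + 540 = 539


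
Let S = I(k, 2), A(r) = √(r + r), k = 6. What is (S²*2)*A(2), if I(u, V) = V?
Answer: 16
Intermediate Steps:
A(r) = √2*√r (A(r) = √(2*r) = √2*√r)
S = 2
(S²*2)*A(2) = (2²*2)*(√2*√2) = (4*2)*2 = 8*2 = 16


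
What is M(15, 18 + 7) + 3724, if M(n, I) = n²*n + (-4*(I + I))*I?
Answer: 2099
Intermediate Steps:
M(n, I) = n³ - 8*I² (M(n, I) = n³ + (-8*I)*I = n³ - 8*I²)
M(15, 18 + 7) + 3724 = (15³ - 8*(18 + 7)²) + 3724 = (3375 - 8*25²) + 3724 = (3375 - 8*625) + 3724 = (3375 - 5000) + 3724 = -1625 + 3724 = 2099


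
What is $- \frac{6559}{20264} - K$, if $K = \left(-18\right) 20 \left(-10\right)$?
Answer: $- \frac{72956959}{20264} \approx -3600.3$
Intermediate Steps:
$K = 3600$ ($K = \left(-360\right) \left(-10\right) = 3600$)
$- \frac{6559}{20264} - K = - \frac{6559}{20264} - 3600 = - \frac{72956959}{20264}$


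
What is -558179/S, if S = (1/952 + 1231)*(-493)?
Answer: 31258024/33985477 ≈ 0.91975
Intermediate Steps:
S = -33985477/56 (S = (1/952 + 1231)*(-493) = (1171913/952)*(-493) = -33985477/56 ≈ -6.0688e+5)
-558179/S = -558179/(-33985477/56) = -558179*(-56/33985477) = 31258024/33985477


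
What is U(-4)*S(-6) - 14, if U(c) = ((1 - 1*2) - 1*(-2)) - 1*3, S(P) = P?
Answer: -2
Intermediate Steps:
U(c) = -2 (U(c) = ((1 - 2) + 2) - 3 = (-1 + 2) - 3 = 1 - 3 = -2)
U(-4)*S(-6) - 14 = -2*(-6) - 14 = 12 - 14 = -2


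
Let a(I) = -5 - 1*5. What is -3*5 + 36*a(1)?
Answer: -375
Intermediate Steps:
a(I) = -10 (a(I) = -5 - 5 = -10)
-3*5 + 36*a(1) = -3*5 + 36*(-10) = -15 - 360 = -375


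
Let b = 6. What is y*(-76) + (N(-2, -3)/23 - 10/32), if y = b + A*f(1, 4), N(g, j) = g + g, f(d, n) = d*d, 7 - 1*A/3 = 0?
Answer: -755315/368 ≈ -2052.5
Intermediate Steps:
A = 21 (A = 21 - 3*0 = 21 + 0 = 21)
f(d, n) = d²
N(g, j) = 2*g
y = 27 (y = 6 + 21*1² = 6 + 21*1 = 6 + 21 = 27)
y*(-76) + (N(-2, -3)/23 - 10/32) = 27*(-76) + ((2*(-2))/23 - 10/32) = -2052 + (-4*1/23 - 10*1/32) = -2052 + (-4/23 - 5/16) = -2052 - 179/368 = -755315/368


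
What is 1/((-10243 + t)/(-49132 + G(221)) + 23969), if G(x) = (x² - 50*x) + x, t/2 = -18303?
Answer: 11120/266582129 ≈ 4.1713e-5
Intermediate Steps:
t = -36606 (t = 2*(-18303) = -36606)
G(x) = x² - 49*x
1/((-10243 + t)/(-49132 + G(221)) + 23969) = 1/((-10243 - 36606)/(-49132 + 221*(-49 + 221)) + 23969) = 1/(-46849/(-49132 + 221*172) + 23969) = 1/(-46849/(-49132 + 38012) + 23969) = 1/(-46849/(-11120) + 23969) = 1/(-46849*(-1/11120) + 23969) = 1/(46849/11120 + 23969) = 1/(266582129/11120) = 11120/266582129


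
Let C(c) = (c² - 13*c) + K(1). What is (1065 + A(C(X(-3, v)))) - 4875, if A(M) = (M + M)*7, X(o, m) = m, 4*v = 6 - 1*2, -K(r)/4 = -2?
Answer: -3866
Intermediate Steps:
K(r) = 8 (K(r) = -4*(-2) = 8)
v = 1 (v = (6 - 1*2)/4 = (6 - 2)/4 = (¼)*4 = 1)
C(c) = 8 + c² - 13*c (C(c) = (c² - 13*c) + 8 = 8 + c² - 13*c)
A(M) = 14*M (A(M) = (2*M)*7 = 14*M)
(1065 + A(C(X(-3, v)))) - 4875 = (1065 + 14*(8 + 1² - 13*1)) - 4875 = (1065 + 14*(8 + 1 - 13)) - 4875 = (1065 + 14*(-4)) - 4875 = (1065 - 56) - 4875 = 1009 - 4875 = -3866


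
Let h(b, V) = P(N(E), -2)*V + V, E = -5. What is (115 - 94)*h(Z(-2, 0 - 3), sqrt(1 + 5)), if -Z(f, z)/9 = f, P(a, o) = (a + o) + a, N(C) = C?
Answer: -231*sqrt(6) ≈ -565.83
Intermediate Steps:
P(a, o) = o + 2*a
Z(f, z) = -9*f
h(b, V) = -11*V (h(b, V) = (-2 + 2*(-5))*V + V = (-2 - 10)*V + V = -12*V + V = -11*V)
(115 - 94)*h(Z(-2, 0 - 3), sqrt(1 + 5)) = (115 - 94)*(-11*sqrt(1 + 5)) = 21*(-11*sqrt(6)) = -231*sqrt(6)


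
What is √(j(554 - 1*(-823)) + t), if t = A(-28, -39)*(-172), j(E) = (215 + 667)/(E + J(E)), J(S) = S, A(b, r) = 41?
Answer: I*√18341419/51 ≈ 83.974*I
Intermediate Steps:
j(E) = 441/E (j(E) = (215 + 667)/(E + E) = 882/((2*E)) = 882*(1/(2*E)) = 441/E)
t = -7052 (t = 41*(-172) = -7052)
√(j(554 - 1*(-823)) + t) = √(441/(554 - 1*(-823)) - 7052) = √(441/(554 + 823) - 7052) = √(441/1377 - 7052) = √(441*(1/1377) - 7052) = √(49/153 - 7052) = √(-1078907/153) = I*√18341419/51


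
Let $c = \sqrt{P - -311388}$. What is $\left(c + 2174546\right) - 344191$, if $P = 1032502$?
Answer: $1830355 + \sqrt{1343890} \approx 1.8315 \cdot 10^{6}$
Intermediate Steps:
$c = \sqrt{1343890}$ ($c = \sqrt{1032502 - -311388} = \sqrt{1032502 + 311388} = \sqrt{1343890} \approx 1159.3$)
$\left(c + 2174546\right) - 344191 = \left(\sqrt{1343890} + 2174546\right) - 344191 = \left(2174546 + \sqrt{1343890}\right) - 344191 = 1830355 + \sqrt{1343890}$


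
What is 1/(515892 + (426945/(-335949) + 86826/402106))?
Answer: 22514518099/11615036019789592 ≈ 1.9384e-6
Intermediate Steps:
1/(515892 + (426945/(-335949) + 86826/402106)) = 1/(515892 + (426945*(-1/335949) + 86826*(1/402106))) = 1/(515892 + (-142315/111983 + 43413/201053)) = 1/(515892 - 23751339716/22514518099) = 1/(11615036019789592/22514518099) = 22514518099/11615036019789592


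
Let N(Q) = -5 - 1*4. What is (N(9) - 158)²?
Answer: 27889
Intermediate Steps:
N(Q) = -9 (N(Q) = -5 - 4 = -9)
(N(9) - 158)² = (-9 - 158)² = (-167)² = 27889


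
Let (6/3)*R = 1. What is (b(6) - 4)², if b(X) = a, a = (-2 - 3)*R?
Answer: 169/4 ≈ 42.250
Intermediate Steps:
R = ½ (R = (½)*1 = ½ ≈ 0.50000)
a = -5/2 (a = (-2 - 3)*(½) = -5*½ = -5/2 ≈ -2.5000)
b(X) = -5/2
(b(6) - 4)² = (-5/2 - 4)² = (-13/2)² = 169/4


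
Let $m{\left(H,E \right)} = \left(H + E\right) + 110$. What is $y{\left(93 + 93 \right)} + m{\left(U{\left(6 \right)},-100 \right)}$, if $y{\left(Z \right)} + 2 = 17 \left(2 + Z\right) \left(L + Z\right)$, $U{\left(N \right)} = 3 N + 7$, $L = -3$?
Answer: $584901$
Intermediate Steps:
$U{\left(N \right)} = 7 + 3 N$
$m{\left(H,E \right)} = 110 + E + H$ ($m{\left(H,E \right)} = \left(E + H\right) + 110 = 110 + E + H$)
$y{\left(Z \right)} = -2 + 17 \left(-3 + Z\right) \left(2 + Z\right)$ ($y{\left(Z \right)} = -2 + 17 \left(2 + Z\right) \left(-3 + Z\right) = -2 + 17 \left(-3 + Z\right) \left(2 + Z\right)$)
$y{\left(93 + 93 \right)} + m{\left(U{\left(6 \right)},-100 \right)} = \left(-104 - 17 \left(93 + 93\right) + 17 \left(93 + 93\right)^{2}\right) + \left(110 - 100 + \left(7 + 3 \cdot 6\right)\right) = \left(-104 - 3162 + 17 \cdot 186^{2}\right) + \left(110 - 100 + \left(7 + 18\right)\right) = \left(-104 - 3162 + 17 \cdot 34596\right) + \left(110 - 100 + 25\right) = \left(-104 - 3162 + 588132\right) + 35 = 584866 + 35 = 584901$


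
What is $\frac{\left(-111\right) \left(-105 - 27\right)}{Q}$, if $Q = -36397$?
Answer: $- \frac{14652}{36397} \approx -0.40256$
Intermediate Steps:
$\frac{\left(-111\right) \left(-105 - 27\right)}{Q} = \frac{\left(-111\right) \left(-105 - 27\right)}{-36397} = \left(-111\right) \left(-132\right) \left(- \frac{1}{36397}\right) = 14652 \left(- \frac{1}{36397}\right) = - \frac{14652}{36397}$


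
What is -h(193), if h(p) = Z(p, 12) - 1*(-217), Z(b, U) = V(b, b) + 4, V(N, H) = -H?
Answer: -28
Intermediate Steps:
Z(b, U) = 4 - b (Z(b, U) = -b + 4 = 4 - b)
h(p) = 221 - p (h(p) = (4 - p) - 1*(-217) = (4 - p) + 217 = 221 - p)
-h(193) = -(221 - 1*193) = -(221 - 193) = -1*28 = -28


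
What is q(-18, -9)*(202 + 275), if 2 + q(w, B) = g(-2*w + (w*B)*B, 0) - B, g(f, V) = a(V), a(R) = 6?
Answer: 6201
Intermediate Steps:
g(f, V) = 6
q(w, B) = 4 - B (q(w, B) = -2 + (6 - B) = 4 - B)
q(-18, -9)*(202 + 275) = (4 - 1*(-9))*(202 + 275) = (4 + 9)*477 = 13*477 = 6201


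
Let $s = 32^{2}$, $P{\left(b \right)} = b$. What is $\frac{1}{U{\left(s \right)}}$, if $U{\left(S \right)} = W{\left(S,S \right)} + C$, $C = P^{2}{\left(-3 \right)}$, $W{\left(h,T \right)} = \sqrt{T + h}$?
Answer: $- \frac{9}{1967} + \frac{32 \sqrt{2}}{1967} \approx 0.018432$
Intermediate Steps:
$C = 9$ ($C = \left(-3\right)^{2} = 9$)
$s = 1024$
$U{\left(S \right)} = 9 + \sqrt{2} \sqrt{S}$ ($U{\left(S \right)} = \sqrt{S + S} + 9 = \sqrt{2 S} + 9 = \sqrt{2} \sqrt{S} + 9 = 9 + \sqrt{2} \sqrt{S}$)
$\frac{1}{U{\left(s \right)}} = \frac{1}{9 + \sqrt{2} \sqrt{1024}} = \frac{1}{9 + \sqrt{2} \cdot 32} = \frac{1}{9 + 32 \sqrt{2}}$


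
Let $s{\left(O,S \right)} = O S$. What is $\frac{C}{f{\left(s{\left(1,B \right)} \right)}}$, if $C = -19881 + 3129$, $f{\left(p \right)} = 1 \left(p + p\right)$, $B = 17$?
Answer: $- \frac{8376}{17} \approx -492.71$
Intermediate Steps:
$f{\left(p \right)} = 2 p$ ($f{\left(p \right)} = 1 \cdot 2 p = 2 p$)
$C = -16752$
$\frac{C}{f{\left(s{\left(1,B \right)} \right)}} = - \frac{16752}{2 \cdot 1 \cdot 17} = - \frac{16752}{2 \cdot 17} = - \frac{16752}{34} = \left(-16752\right) \frac{1}{34} = - \frac{8376}{17}$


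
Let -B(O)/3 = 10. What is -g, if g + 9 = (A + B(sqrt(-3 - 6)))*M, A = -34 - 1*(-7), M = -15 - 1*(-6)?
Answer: -504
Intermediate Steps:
B(O) = -30 (B(O) = -3*10 = -30)
M = -9 (M = -15 + 6 = -9)
A = -27 (A = -34 + 7 = -27)
g = 504 (g = -9 + (-27 - 30)*(-9) = -9 - 57*(-9) = -9 + 513 = 504)
-g = -1*504 = -504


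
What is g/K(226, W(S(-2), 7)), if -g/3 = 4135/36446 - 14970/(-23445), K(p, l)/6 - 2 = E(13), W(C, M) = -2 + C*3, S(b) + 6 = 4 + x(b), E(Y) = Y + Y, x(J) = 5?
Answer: -42836113/3190045488 ≈ -0.013428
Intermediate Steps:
E(Y) = 2*Y
S(b) = 3 (S(b) = -6 + (4 + 5) = -6 + 9 = 3)
W(C, M) = -2 + 3*C
K(p, l) = 168 (K(p, l) = 12 + 6*(2*13) = 12 + 6*26 = 12 + 156 = 168)
g = -42836113/18988366 (g = -3*(4135/36446 - 14970/(-23445)) = -3*(4135*(1/36446) - 14970*(-1/23445)) = -3*(4135/36446 + 998/1563) = -3*42836113/56965098 = -42836113/18988366 ≈ -2.2559)
g/K(226, W(S(-2), 7)) = -42836113/18988366/168 = -42836113/18988366*1/168 = -42836113/3190045488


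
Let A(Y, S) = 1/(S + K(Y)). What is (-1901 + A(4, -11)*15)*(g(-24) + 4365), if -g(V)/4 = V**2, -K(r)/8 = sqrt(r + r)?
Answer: -1531582686/391 - 494640*sqrt(2)/391 ≈ -3.9189e+6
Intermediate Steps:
K(r) = -8*sqrt(2)*sqrt(r) (K(r) = -8*sqrt(r + r) = -8*sqrt(2)*sqrt(r))
g(V) = -4*V**2
A(Y, S) = 1/(S - 8*sqrt(2)*sqrt(Y))
(-1901 + A(4, -11)*15)*(g(-24) + 4365) = (-1901 + 15/(-11 - 8*sqrt(2)*sqrt(4)))*(-4*(-24)**2 + 4365) = (-1901 + 15/(-11 - 8*sqrt(2)*2))*(-4*576 + 4365) = (-1901 + 15/(-11 - 16*sqrt(2)))*(-2304 + 4365) = (-1901 + 15/(-11 - 16*sqrt(2)))*2061 = -3917961 + 30915/(-11 - 16*sqrt(2))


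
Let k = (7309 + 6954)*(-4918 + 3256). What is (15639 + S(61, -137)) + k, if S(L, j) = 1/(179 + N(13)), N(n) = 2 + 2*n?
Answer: -4903719668/207 ≈ -2.3689e+7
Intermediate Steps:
k = -23705106 (k = 14263*(-1662) = -23705106)
S(L, j) = 1/207 (S(L, j) = 1/(179 + (2 + 2*13)) = 1/(179 + (2 + 26)) = 1/(179 + 28) = 1/207)
(15639 + S(61, -137)) + k = (15639 + 1/207) - 23705106 = 3237274/207 - 23705106 = -4903719668/207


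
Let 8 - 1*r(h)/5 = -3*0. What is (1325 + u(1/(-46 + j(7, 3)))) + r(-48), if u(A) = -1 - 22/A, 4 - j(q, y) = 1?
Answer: 2310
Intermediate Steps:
j(q, y) = 3 (j(q, y) = 4 - 1*1 = 4 - 1 = 3)
r(h) = 40 (r(h) = 40 - (-15)*0 = 40 - 5*0 = 40 + 0 = 40)
(1325 + u(1/(-46 + j(7, 3)))) + r(-48) = (1325 + (-22 - 1/(-46 + 3))/(1/(-46 + 3))) + 40 = (1325 + (-22 - 1/(-43))/(1/(-43))) + 40 = (1325 + (-22 - 1*(-1/43))/(-1/43)) + 40 = (1325 - 43*(-22 + 1/43)) + 40 = (1325 - 43*(-945/43)) + 40 = (1325 + 945) + 40 = 2270 + 40 = 2310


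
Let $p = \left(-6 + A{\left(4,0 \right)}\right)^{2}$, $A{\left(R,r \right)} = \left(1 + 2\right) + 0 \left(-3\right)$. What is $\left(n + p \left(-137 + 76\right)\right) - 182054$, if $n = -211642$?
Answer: $-394245$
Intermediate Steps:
$A{\left(R,r \right)} = 3$ ($A{\left(R,r \right)} = 3 + 0 = 3$)
$p = 9$ ($p = \left(-6 + 3\right)^{2} = \left(-3\right)^{2} = 9$)
$\left(n + p \left(-137 + 76\right)\right) - 182054 = \left(-211642 + 9 \left(-137 + 76\right)\right) - 182054 = \left(-211642 + 9 \left(-61\right)\right) - 182054 = \left(-211642 - 549\right) - 182054 = -212191 - 182054 = -394245$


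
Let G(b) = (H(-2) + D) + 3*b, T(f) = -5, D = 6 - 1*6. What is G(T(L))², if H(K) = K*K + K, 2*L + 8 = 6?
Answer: 169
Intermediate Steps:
L = -1 (L = -4 + (½)*6 = -4 + 3 = -1)
D = 0 (D = 6 - 6 = 0)
H(K) = K + K² (H(K) = K² + K = K + K²)
G(b) = 2 + 3*b (G(b) = (-2*(1 - 2) + 0) + 3*b = (-2*(-1) + 0) + 3*b = (2 + 0) + 3*b = 2 + 3*b)
G(T(L))² = (2 + 3*(-5))² = (2 - 15)² = (-13)² = 169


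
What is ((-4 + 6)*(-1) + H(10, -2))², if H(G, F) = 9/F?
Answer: 169/4 ≈ 42.250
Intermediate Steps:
((-4 + 6)*(-1) + H(10, -2))² = ((-4 + 6)*(-1) + 9/(-2))² = (2*(-1) + 9*(-½))² = (-2 - 9/2)² = (-13/2)² = 169/4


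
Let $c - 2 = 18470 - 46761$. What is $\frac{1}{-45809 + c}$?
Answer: $- \frac{1}{74098} \approx -1.3496 \cdot 10^{-5}$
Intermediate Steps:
$c = -28289$ ($c = 2 + \left(18470 - 46761\right) = 2 - 28291 = -28289$)
$\frac{1}{-45809 + c} = \frac{1}{-45809 - 28289} = \frac{1}{-74098} = - \frac{1}{74098}$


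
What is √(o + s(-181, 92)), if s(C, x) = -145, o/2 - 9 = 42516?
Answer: √84905 ≈ 291.38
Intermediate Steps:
o = 85050 (o = 18 + 2*42516 = 18 + 85032 = 85050)
√(o + s(-181, 92)) = √(85050 - 145) = √84905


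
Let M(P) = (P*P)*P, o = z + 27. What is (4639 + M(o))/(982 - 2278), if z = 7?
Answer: -43943/1296 ≈ -33.907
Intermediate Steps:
o = 34 (o = 7 + 27 = 34)
M(P) = P³ (M(P) = P²*P = P³)
(4639 + M(o))/(982 - 2278) = (4639 + 34³)/(982 - 2278) = (4639 + 39304)/(-1296) = 43943*(-1/1296) = -43943/1296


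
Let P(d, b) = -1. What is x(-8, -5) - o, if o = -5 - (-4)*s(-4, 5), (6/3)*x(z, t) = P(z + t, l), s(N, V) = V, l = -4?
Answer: -31/2 ≈ -15.500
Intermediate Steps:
x(z, t) = -½ (x(z, t) = (½)*(-1) = -½)
o = 15 (o = -5 - (-4)*5 = -5 - 1*(-20) = -5 + 20 = 15)
x(-8, -5) - o = -½ - 1*15 = -½ - 15 = -31/2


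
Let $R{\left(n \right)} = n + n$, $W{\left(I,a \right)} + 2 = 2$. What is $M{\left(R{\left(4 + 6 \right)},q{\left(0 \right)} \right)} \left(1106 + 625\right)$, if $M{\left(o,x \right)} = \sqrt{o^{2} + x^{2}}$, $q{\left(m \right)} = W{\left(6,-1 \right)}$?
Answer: $34620$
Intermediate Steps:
$W{\left(I,a \right)} = 0$ ($W{\left(I,a \right)} = -2 + 2 = 0$)
$q{\left(m \right)} = 0$
$R{\left(n \right)} = 2 n$
$M{\left(R{\left(4 + 6 \right)},q{\left(0 \right)} \right)} \left(1106 + 625\right) = \sqrt{\left(2 \left(4 + 6\right)\right)^{2} + 0^{2}} \left(1106 + 625\right) = \sqrt{\left(2 \cdot 10\right)^{2} + 0} \cdot 1731 = \sqrt{20^{2} + 0} \cdot 1731 = \sqrt{400 + 0} \cdot 1731 = \sqrt{400} \cdot 1731 = 20 \cdot 1731 = 34620$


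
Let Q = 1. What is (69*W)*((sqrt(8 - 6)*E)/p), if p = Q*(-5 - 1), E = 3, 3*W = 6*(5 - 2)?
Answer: -207*sqrt(2) ≈ -292.74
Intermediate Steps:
W = 6 (W = (6*(5 - 2))/3 = (6*3)/3 = (1/3)*18 = 6)
p = -6 (p = 1*(-5 - 1) = 1*(-6) = -6)
(69*W)*((sqrt(8 - 6)*E)/p) = (69*6)*((sqrt(8 - 6)*3)/(-6)) = 414*((sqrt(2)*3)*(-1/6)) = 414*((3*sqrt(2))*(-1/6)) = 414*(-sqrt(2)/2) = -207*sqrt(2)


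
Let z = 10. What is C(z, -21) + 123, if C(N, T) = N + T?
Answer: 112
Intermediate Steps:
C(z, -21) + 123 = (10 - 21) + 123 = -11 + 123 = 112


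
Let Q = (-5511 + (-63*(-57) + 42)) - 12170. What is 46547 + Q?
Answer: 32499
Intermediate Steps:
Q = -14048 (Q = (-5511 + (3591 + 42)) - 12170 = (-5511 + 3633) - 12170 = -1878 - 12170 = -14048)
46547 + Q = 46547 - 14048 = 32499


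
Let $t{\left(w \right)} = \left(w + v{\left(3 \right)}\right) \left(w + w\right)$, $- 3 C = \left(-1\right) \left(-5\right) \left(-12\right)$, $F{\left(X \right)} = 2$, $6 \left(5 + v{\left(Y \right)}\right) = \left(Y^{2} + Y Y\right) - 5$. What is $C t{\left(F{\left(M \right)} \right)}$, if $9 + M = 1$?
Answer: $- \frac{200}{3} \approx -66.667$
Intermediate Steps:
$M = -8$ ($M = -9 + 1 = -8$)
$v{\left(Y \right)} = - \frac{35}{6} + \frac{Y^{2}}{3}$ ($v{\left(Y \right)} = -5 + \frac{\left(Y^{2} + Y Y\right) - 5}{6} = -5 + \frac{\left(Y^{2} + Y^{2}\right) - 5}{6} = -5 + \frac{2 Y^{2} - 5}{6} = -5 + \frac{-5 + 2 Y^{2}}{6} = -5 + \left(- \frac{5}{6} + \frac{Y^{2}}{3}\right) = - \frac{35}{6} + \frac{Y^{2}}{3}$)
$C = 20$ ($C = - \frac{\left(-1\right) \left(-5\right) \left(-12\right)}{3} = - \frac{5 \left(-12\right)}{3} = \left(- \frac{1}{3}\right) \left(-60\right) = 20$)
$t{\left(w \right)} = 2 w \left(- \frac{17}{6} + w\right)$ ($t{\left(w \right)} = \left(w - \left(\frac{35}{6} - \frac{3^{2}}{3}\right)\right) \left(w + w\right) = \left(w + \left(- \frac{35}{6} + \frac{1}{3} \cdot 9\right)\right) 2 w = \left(w + \left(- \frac{35}{6} + 3\right)\right) 2 w = \left(w - \frac{17}{6}\right) 2 w = \left(- \frac{17}{6} + w\right) 2 w = 2 w \left(- \frac{17}{6} + w\right)$)
$C t{\left(F{\left(M \right)} \right)} = 20 \cdot \frac{1}{3} \cdot 2 \left(-17 + 6 \cdot 2\right) = 20 \cdot \frac{1}{3} \cdot 2 \left(-17 + 12\right) = 20 \cdot \frac{1}{3} \cdot 2 \left(-5\right) = 20 \left(- \frac{10}{3}\right) = - \frac{200}{3}$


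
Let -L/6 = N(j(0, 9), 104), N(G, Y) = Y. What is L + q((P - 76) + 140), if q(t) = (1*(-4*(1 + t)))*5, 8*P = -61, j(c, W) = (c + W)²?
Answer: -3543/2 ≈ -1771.5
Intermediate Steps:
j(c, W) = (W + c)²
P = -61/8 (P = (⅛)*(-61) = -61/8 ≈ -7.6250)
q(t) = -20 - 20*t (q(t) = (1*(-4 - 4*t))*5 = (-4 - 4*t)*5 = -20 - 20*t)
L = -624 (L = -6*104 = -624)
L + q((P - 76) + 140) = -624 + (-20 - 20*((-61/8 - 76) + 140)) = -624 + (-20 - 20*(-669/8 + 140)) = -624 + (-20 - 20*451/8) = -624 + (-20 - 2255/2) = -624 - 2295/2 = -3543/2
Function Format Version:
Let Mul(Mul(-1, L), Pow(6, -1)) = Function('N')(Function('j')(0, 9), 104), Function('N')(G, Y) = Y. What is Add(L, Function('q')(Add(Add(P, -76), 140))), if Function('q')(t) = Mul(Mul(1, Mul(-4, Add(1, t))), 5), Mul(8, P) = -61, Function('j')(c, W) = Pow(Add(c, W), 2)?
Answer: Rational(-3543, 2) ≈ -1771.5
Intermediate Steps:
Function('j')(c, W) = Pow(Add(W, c), 2)
P = Rational(-61, 8) (P = Mul(Rational(1, 8), -61) = Rational(-61, 8) ≈ -7.6250)
Function('q')(t) = Add(-20, Mul(-20, t)) (Function('q')(t) = Mul(Mul(1, Add(-4, Mul(-4, t))), 5) = Mul(Add(-4, Mul(-4, t)), 5) = Add(-20, Mul(-20, t)))
L = -624 (L = Mul(-6, 104) = -624)
Add(L, Function('q')(Add(Add(P, -76), 140))) = Add(-624, Add(-20, Mul(-20, Add(Add(Rational(-61, 8), -76), 140)))) = Add(-624, Add(-20, Mul(-20, Add(Rational(-669, 8), 140)))) = Add(-624, Add(-20, Mul(-20, Rational(451, 8)))) = Add(-624, Add(-20, Rational(-2255, 2))) = Add(-624, Rational(-2295, 2)) = Rational(-3543, 2)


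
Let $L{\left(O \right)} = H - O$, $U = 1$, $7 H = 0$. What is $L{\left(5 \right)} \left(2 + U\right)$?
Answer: $-15$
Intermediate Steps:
$H = 0$ ($H = \frac{1}{7} \cdot 0 = 0$)
$L{\left(O \right)} = - O$ ($L{\left(O \right)} = 0 - O = - O$)
$L{\left(5 \right)} \left(2 + U\right) = \left(-1\right) 5 \left(2 + 1\right) = \left(-5\right) 3 = -15$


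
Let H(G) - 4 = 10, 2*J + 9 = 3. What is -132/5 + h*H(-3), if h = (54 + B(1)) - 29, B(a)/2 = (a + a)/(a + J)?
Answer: 1478/5 ≈ 295.60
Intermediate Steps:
J = -3 (J = -9/2 + (½)*3 = -9/2 + 3/2 = -3)
H(G) = 14 (H(G) = 4 + 10 = 14)
B(a) = 4*a/(-3 + a) (B(a) = 2*((a + a)/(a - 3)) = 2*((2*a)/(-3 + a)) = 2*(2*a/(-3 + a)) = 4*a/(-3 + a))
h = 23 (h = (54 + 4*1/(-3 + 1)) - 29 = (54 + 4*1/(-2)) - 29 = (54 + 4*1*(-½)) - 29 = (54 - 2) - 29 = 52 - 29 = 23)
-132/5 + h*H(-3) = -132/5 + 23*14 = -132*⅕ + 322 = -132/5 + 322 = 1478/5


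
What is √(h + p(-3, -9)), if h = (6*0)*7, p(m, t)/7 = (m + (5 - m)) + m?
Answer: √14 ≈ 3.7417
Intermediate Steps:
p(m, t) = 35 + 7*m (p(m, t) = 7*((m + (5 - m)) + m) = 7*(5 + m) = 35 + 7*m)
h = 0 (h = 0*7 = 0)
√(h + p(-3, -9)) = √(0 + (35 + 7*(-3))) = √(0 + (35 - 21)) = √(0 + 14) = √14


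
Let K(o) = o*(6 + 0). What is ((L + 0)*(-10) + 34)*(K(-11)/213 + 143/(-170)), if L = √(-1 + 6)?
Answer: -13893/355 + 13893*√5/1207 ≈ -13.397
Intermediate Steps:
K(o) = 6*o (K(o) = o*6 = 6*o)
L = √5 ≈ 2.2361
((L + 0)*(-10) + 34)*(K(-11)/213 + 143/(-170)) = ((√5 + 0)*(-10) + 34)*((6*(-11))/213 + 143/(-170)) = (√5*(-10) + 34)*(-66*1/213 + 143*(-1/170)) = (-10*√5 + 34)*(-22/71 - 143/170) = (34 - 10*√5)*(-13893/12070) = -13893/355 + 13893*√5/1207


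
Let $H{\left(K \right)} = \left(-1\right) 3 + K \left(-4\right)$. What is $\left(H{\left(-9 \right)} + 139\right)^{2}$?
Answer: $29584$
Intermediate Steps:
$H{\left(K \right)} = -3 - 4 K$
$\left(H{\left(-9 \right)} + 139\right)^{2} = \left(\left(-3 - -36\right) + 139\right)^{2} = \left(\left(-3 + 36\right) + 139\right)^{2} = \left(33 + 139\right)^{2} = 172^{2} = 29584$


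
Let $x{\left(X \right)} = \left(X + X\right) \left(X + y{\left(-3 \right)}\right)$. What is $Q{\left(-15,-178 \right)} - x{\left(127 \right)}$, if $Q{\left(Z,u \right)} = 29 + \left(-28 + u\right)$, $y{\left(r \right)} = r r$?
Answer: $-34721$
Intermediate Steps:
$y{\left(r \right)} = r^{2}$
$x{\left(X \right)} = 2 X \left(9 + X\right)$ ($x{\left(X \right)} = \left(X + X\right) \left(X + \left(-3\right)^{2}\right) = 2 X \left(X + 9\right) = 2 X \left(9 + X\right)$)
$Q{\left(Z,u \right)} = 1 + u$
$Q{\left(-15,-178 \right)} - x{\left(127 \right)} = \left(1 - 178\right) - 2 \cdot 127 \left(9 + 127\right) = -177 - 2 \cdot 127 \cdot 136 = -177 - 34544 = -34721$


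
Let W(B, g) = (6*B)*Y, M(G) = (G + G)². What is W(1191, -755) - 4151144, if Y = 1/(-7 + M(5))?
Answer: -128683082/31 ≈ -4.1511e+6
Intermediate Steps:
M(G) = 4*G² (M(G) = (2*G)² = 4*G²)
Y = 1/93 (Y = 1/(-7 + 4*5²) = 1/(-7 + 4*25) = 1/(-7 + 100) = 1/93 ≈ 0.010753)
W(B, g) = 2*B/31 (W(B, g) = (6*B)*(1/93) = 2*B/31)
W(1191, -755) - 4151144 = (2/31)*1191 - 4151144 = 2382/31 - 4151144 = -128683082/31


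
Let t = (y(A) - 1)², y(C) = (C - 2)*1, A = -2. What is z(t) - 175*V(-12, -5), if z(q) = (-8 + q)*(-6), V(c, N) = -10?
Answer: 1648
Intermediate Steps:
y(C) = -2 + C (y(C) = (-2 + C)*1 = -2 + C)
t = 25 (t = ((-2 - 2) - 1)² = (-4 - 1)² = (-5)² = 25)
z(q) = 48 - 6*q
z(t) - 175*V(-12, -5) = (48 - 6*25) - 175*(-10) = (48 - 150) - 1*(-1750) = -102 + 1750 = 1648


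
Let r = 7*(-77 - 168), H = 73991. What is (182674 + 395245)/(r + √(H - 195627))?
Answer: -991131085/3062861 - 1155838*I*√30409/3062861 ≈ -323.6 - 65.807*I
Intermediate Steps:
r = -1715 (r = 7*(-245) = -1715)
(182674 + 395245)/(r + √(H - 195627)) = (182674 + 395245)/(-1715 + √(73991 - 195627)) = 577919/(-1715 + √(-121636)) = 577919/(-1715 + 2*I*√30409)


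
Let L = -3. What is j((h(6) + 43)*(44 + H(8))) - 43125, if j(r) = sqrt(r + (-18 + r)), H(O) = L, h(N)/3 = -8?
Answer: -43125 + 2*sqrt(385) ≈ -43086.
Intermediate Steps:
h(N) = -24 (h(N) = 3*(-8) = -24)
H(O) = -3
j(r) = sqrt(-18 + 2*r)
j((h(6) + 43)*(44 + H(8))) - 43125 = sqrt(-18 + 2*((-24 + 43)*(44 - 3))) - 43125 = sqrt(-18 + 2*(19*41)) - 43125 = sqrt(-18 + 2*779) - 43125 = sqrt(-18 + 1558) - 43125 = sqrt(1540) - 43125 = 2*sqrt(385) - 43125 = -43125 + 2*sqrt(385)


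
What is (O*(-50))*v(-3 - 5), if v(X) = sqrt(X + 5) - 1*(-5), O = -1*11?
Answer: 2750 + 550*I*sqrt(3) ≈ 2750.0 + 952.63*I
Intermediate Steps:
O = -11
v(X) = 5 + sqrt(5 + X) (v(X) = sqrt(5 + X) + 5 = 5 + sqrt(5 + X))
(O*(-50))*v(-3 - 5) = (-11*(-50))*(5 + sqrt(5 + (-3 - 5))) = 550*(5 + sqrt(5 - 8)) = 550*(5 + sqrt(-3)) = 550*(5 + I*sqrt(3)) = 2750 + 550*I*sqrt(3)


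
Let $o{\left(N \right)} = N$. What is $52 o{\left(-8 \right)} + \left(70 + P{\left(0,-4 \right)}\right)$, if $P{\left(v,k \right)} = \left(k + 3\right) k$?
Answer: $-342$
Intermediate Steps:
$P{\left(v,k \right)} = k \left(3 + k\right)$ ($P{\left(v,k \right)} = \left(3 + k\right) k = k \left(3 + k\right)$)
$52 o{\left(-8 \right)} + \left(70 + P{\left(0,-4 \right)}\right) = 52 \left(-8\right) + \left(70 - 4 \left(3 - 4\right)\right) = -416 + \left(70 - -4\right) = -416 + \left(70 + 4\right) = -416 + 74 = -342$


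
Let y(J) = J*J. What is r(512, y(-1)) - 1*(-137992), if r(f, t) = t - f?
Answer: 137481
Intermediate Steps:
y(J) = J**2
r(512, y(-1)) - 1*(-137992) = ((-1)**2 - 1*512) - 1*(-137992) = (1 - 512) + 137992 = -511 + 137992 = 137481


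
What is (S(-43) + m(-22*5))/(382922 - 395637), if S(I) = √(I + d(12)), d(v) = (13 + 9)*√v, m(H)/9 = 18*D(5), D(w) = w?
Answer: -162/2543 - √(-43 + 44*√3)/12715 ≈ -0.064157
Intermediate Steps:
m(H) = 810 (m(H) = 9*(18*5) = 9*90 = 810)
d(v) = 22*√v
S(I) = √(I + 44*√3) (S(I) = √(I + 22*√12) = √(I + 22*(2*√3)) = √(I + 44*√3))
(S(-43) + m(-22*5))/(382922 - 395637) = (√(-43 + 44*√3) + 810)/(382922 - 395637) = (810 + √(-43 + 44*√3))/(-12715) = (810 + √(-43 + 44*√3))*(-1/12715) = -162/2543 - √(-43 + 44*√3)/12715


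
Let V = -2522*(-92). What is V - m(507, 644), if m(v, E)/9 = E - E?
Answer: 232024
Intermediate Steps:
m(v, E) = 0 (m(v, E) = 9*(E - E) = 9*0 = 0)
V = 232024
V - m(507, 644) = 232024 - 1*0 = 232024 + 0 = 232024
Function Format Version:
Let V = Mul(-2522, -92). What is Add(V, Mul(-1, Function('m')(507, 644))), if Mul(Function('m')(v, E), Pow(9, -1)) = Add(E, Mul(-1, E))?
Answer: 232024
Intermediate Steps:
Function('m')(v, E) = 0 (Function('m')(v, E) = Mul(9, Add(E, Mul(-1, E))) = Mul(9, 0) = 0)
V = 232024
Add(V, Mul(-1, Function('m')(507, 644))) = Add(232024, Mul(-1, 0)) = Add(232024, 0) = 232024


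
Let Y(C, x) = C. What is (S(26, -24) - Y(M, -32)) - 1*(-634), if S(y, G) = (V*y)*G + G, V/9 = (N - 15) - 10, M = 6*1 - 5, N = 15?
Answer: 56769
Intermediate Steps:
M = 1 (M = 6 - 5 = 1)
V = -90 (V = 9*((15 - 15) - 10) = 9*(0 - 10) = 9*(-10) = -90)
S(y, G) = G - 90*G*y (S(y, G) = (-90*y)*G + G = -90*G*y + G = G - 90*G*y)
(S(26, -24) - Y(M, -32)) - 1*(-634) = (-24*(1 - 90*26) - 1*1) - 1*(-634) = (-24*(1 - 2340) - 1) + 634 = (-24*(-2339) - 1) + 634 = (56136 - 1) + 634 = 56135 + 634 = 56769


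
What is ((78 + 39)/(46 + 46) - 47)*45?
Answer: -189315/92 ≈ -2057.8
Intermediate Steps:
((78 + 39)/(46 + 46) - 47)*45 = (117/92 - 47)*45 = -4207/92*45 = -189315/92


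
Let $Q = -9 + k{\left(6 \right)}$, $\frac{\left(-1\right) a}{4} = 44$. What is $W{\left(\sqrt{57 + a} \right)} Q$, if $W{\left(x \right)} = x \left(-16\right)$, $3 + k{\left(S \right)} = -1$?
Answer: $208 i \sqrt{119} \approx 2269.0 i$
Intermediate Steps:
$a = -176$ ($a = \left(-4\right) 44 = -176$)
$k{\left(S \right)} = -4$ ($k{\left(S \right)} = -3 - 1 = -4$)
$W{\left(x \right)} = - 16 x$
$Q = -13$ ($Q = -9 - 4 = -13$)
$W{\left(\sqrt{57 + a} \right)} Q = - 16 \sqrt{57 - 176} \left(-13\right) = - 16 \sqrt{-119} \left(-13\right) = - 16 i \sqrt{119} \left(-13\right) = 208 i \sqrt{119}$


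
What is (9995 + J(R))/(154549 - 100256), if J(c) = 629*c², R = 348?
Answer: 76184411/54293 ≈ 1403.2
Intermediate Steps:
(9995 + J(R))/(154549 - 100256) = (9995 + 629*348²)/(154549 - 100256) = (9995 + 629*121104)/54293 = (9995 + 76174416)*(1/54293) = 76184411*(1/54293) = 76184411/54293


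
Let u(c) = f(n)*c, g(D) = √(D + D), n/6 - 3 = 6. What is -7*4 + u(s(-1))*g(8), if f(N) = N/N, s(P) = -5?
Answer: -48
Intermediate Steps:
n = 54 (n = 18 + 6*6 = 18 + 36 = 54)
g(D) = √2*√D (g(D) = √(2*D) = √2*√D)
f(N) = 1
u(c) = c (u(c) = 1*c = c)
-7*4 + u(s(-1))*g(8) = -7*4 - 5*√2*√8 = -28 - 5*√2*2*√2 = -28 - 5*4 = -28 - 20 = -48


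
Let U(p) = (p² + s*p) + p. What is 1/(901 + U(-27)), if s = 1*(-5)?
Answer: 1/1738 ≈ 0.00057537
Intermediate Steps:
s = -5
U(p) = p² - 4*p (U(p) = (p² - 5*p) + p = p² - 4*p)
1/(901 + U(-27)) = 1/(901 - 27*(-4 - 27)) = 1/(901 - 27*(-31)) = 1/(901 + 837) = 1/1738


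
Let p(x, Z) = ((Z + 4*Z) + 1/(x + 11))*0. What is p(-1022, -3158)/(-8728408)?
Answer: 0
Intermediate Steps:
p(x, Z) = 0 (p(x, Z) = (5*Z + 1/(11 + x))*0 = (1/(11 + x) + 5*Z)*0 = 0)
p(-1022, -3158)/(-8728408) = 0/(-8728408) = 0*(-1/8728408) = 0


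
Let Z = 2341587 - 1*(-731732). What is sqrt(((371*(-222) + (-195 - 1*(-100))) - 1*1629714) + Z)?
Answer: 2*sqrt(340287) ≈ 1166.7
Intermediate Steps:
Z = 3073319 (Z = 2341587 + 731732 = 3073319)
sqrt(((371*(-222) + (-195 - 1*(-100))) - 1*1629714) + Z) = sqrt(((371*(-222) + (-195 - 1*(-100))) - 1*1629714) + 3073319) = sqrt(((-82362 + (-195 + 100)) - 1629714) + 3073319) = sqrt(((-82362 - 95) - 1629714) + 3073319) = sqrt((-82457 - 1629714) + 3073319) = sqrt(-1712171 + 3073319) = sqrt(1361148) = 2*sqrt(340287)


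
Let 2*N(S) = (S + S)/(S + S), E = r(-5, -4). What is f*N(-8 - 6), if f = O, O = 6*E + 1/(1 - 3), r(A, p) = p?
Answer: -49/4 ≈ -12.250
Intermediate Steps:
E = -4
O = -49/2 (O = 6*(-4) + 1/(1 - 3) = -24 + 1/(-2) = -24 - ½ = -49/2 ≈ -24.500)
N(S) = ½ (N(S) = ((S + S)/(S + S))/2 = ((2*S)/((2*S)))/2 = ((2*S)*(1/(2*S)))/2 = (½)*1 = ½)
f = -49/2 ≈ -24.500
f*N(-8 - 6) = -49/2*½ = -49/4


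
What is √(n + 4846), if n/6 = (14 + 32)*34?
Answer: √14230 ≈ 119.29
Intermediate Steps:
n = 9384 (n = 6*((14 + 32)*34) = 6*(46*34) = 6*1564 = 9384)
√(n + 4846) = √(9384 + 4846) = √14230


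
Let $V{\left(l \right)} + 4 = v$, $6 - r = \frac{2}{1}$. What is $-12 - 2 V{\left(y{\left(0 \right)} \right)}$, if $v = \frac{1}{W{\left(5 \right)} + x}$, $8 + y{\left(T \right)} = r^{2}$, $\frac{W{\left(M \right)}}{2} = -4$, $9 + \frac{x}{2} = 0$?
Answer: $- \frac{51}{13} \approx -3.9231$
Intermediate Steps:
$r = 4$ ($r = 6 - \frac{2}{1} = 6 - 2 \cdot 1 = 6 - 2 = 4$)
$x = -18$ ($x = -18 + 2 \cdot 0 = -18 + 0 = -18$)
$W{\left(M \right)} = -8$ ($W{\left(M \right)} = 2 \left(-4\right) = -8$)
$y{\left(T \right)} = 8$ ($y{\left(T \right)} = -8 + 4^{2} = -8 + 16 = 8$)
$v = - \frac{1}{26}$ ($v = \frac{1}{-8 - 18} = \frac{1}{-26} = - \frac{1}{26} \approx -0.038462$)
$V{\left(l \right)} = - \frac{105}{26}$ ($V{\left(l \right)} = -4 - \frac{1}{26} = - \frac{105}{26}$)
$-12 - 2 V{\left(y{\left(0 \right)} \right)} = -12 - - \frac{105}{13} = -12 + \frac{105}{13} = - \frac{51}{13}$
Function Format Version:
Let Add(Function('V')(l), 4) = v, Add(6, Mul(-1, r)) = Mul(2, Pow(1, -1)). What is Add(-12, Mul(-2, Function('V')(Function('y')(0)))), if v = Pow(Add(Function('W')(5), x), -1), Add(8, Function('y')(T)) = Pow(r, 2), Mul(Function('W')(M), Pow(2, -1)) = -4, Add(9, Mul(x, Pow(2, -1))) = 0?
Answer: Rational(-51, 13) ≈ -3.9231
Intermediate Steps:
r = 4 (r = Add(6, Mul(-1, Mul(2, Pow(1, -1)))) = Add(6, Mul(-1, Mul(2, 1))) = Add(6, Mul(-1, 2)) = Add(6, -2) = 4)
x = -18 (x = Add(-18, Mul(2, 0)) = Add(-18, 0) = -18)
Function('W')(M) = -8 (Function('W')(M) = Mul(2, -4) = -8)
Function('y')(T) = 8 (Function('y')(T) = Add(-8, Pow(4, 2)) = Add(-8, 16) = 8)
v = Rational(-1, 26) (v = Pow(Add(-8, -18), -1) = Pow(-26, -1) = Rational(-1, 26) ≈ -0.038462)
Function('V')(l) = Rational(-105, 26) (Function('V')(l) = Add(-4, Rational(-1, 26)) = Rational(-105, 26))
Add(-12, Mul(-2, Function('V')(Function('y')(0)))) = Add(-12, Mul(-2, Rational(-105, 26))) = Add(-12, Rational(105, 13)) = Rational(-51, 13)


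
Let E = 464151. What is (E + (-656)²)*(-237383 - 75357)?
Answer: -279741864380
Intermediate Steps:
(E + (-656)²)*(-237383 - 75357) = (464151 + (-656)²)*(-237383 - 75357) = (464151 + 430336)*(-312740) = 894487*(-312740) = -279741864380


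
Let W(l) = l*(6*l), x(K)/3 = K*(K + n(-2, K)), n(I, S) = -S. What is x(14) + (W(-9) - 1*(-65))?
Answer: 551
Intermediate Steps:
x(K) = 0 (x(K) = 3*(K*(K - K)) = 3*(K*0) = 3*0 = 0)
W(l) = 6*l**2
x(14) + (W(-9) - 1*(-65)) = 0 + (6*(-9)**2 - 1*(-65)) = 0 + (6*81 + 65) = 0 + (486 + 65) = 0 + 551 = 551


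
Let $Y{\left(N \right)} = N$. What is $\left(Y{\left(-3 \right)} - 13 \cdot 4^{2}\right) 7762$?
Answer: $-1637782$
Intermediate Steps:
$\left(Y{\left(-3 \right)} - 13 \cdot 4^{2}\right) 7762 = \left(-3 - 13 \cdot 4^{2}\right) 7762 = \left(-3 - 208\right) 7762 = \left(-211\right) 7762 = -1637782$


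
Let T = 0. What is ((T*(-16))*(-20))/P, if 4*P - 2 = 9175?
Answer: 0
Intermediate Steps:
P = 9177/4 (P = 1/2 + (1/4)*9175 = 1/2 + 9175/4 = 9177/4 ≈ 2294.3)
((T*(-16))*(-20))/P = ((0*(-16))*(-20))/(9177/4) = (0*(-20))*(4/9177) = 0*(4/9177) = 0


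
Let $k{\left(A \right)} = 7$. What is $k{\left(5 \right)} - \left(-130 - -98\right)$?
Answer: $39$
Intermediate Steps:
$k{\left(5 \right)} - \left(-130 - -98\right) = 7 - \left(-130 - -98\right) = 7 - \left(-130 + 98\right) = 7 - -32 = 7 + 32 = 39$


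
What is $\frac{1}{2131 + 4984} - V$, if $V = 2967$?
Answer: $- \frac{21110204}{7115} \approx -2967.0$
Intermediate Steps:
$\frac{1}{2131 + 4984} - V = \frac{1}{2131 + 4984} - 2967 = \frac{1}{7115} - 2967 = - \frac{21110204}{7115}$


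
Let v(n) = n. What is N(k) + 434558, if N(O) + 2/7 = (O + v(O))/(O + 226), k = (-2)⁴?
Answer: 368070496/847 ≈ 4.3456e+5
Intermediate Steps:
k = 16
N(O) = -2/7 + 2*O/(226 + O) (N(O) = -2/7 + (O + O)/(O + 226) = -2/7 + (2*O)/(226 + O) = -2/7 + 2*O/(226 + O))
N(k) + 434558 = 4*(-113 + 3*16)/(7*(226 + 16)) + 434558 = (4/7)*(-113 + 48)/242 + 434558 = (4/7)*(1/242)*(-65) + 434558 = -130/847 + 434558 = 368070496/847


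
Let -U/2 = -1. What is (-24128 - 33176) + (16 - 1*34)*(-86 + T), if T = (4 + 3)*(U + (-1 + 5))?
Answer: -56512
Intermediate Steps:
U = 2 (U = -2*(-1) = 2)
T = 42 (T = (4 + 3)*(2 + (-1 + 5)) = 7*(2 + 4) = 7*6 = 42)
(-24128 - 33176) + (16 - 1*34)*(-86 + T) = (-24128 - 33176) + (16 - 1*34)*(-86 + 42) = -57304 + (16 - 34)*(-44) = -57304 - 18*(-44) = -57304 + 792 = -56512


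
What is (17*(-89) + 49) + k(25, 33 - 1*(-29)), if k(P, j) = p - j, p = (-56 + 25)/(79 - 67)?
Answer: -18343/12 ≈ -1528.6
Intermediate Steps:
p = -31/12 ≈ -2.5833
k(P, j) = -31/12 - j
(17*(-89) + 49) + k(25, 33 - 1*(-29)) = (17*(-89) + 49) + (-31/12 - (33 - 1*(-29))) = (-1513 + 49) + (-31/12 - (33 + 29)) = -1464 + (-31/12 - 1*62) = -1464 + (-31/12 - 62) = -1464 - 775/12 = -18343/12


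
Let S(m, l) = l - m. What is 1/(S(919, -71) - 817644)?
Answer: -1/818634 ≈ -1.2215e-6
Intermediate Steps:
1/(S(919, -71) - 817644) = 1/((-71 - 1*919) - 817644) = 1/((-71 - 919) - 817644) = 1/(-990 - 817644) = 1/(-818634) = -1/818634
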